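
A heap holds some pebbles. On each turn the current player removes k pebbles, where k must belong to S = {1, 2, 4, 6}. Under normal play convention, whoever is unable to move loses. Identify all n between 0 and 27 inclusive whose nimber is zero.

G(0) = 0
G(1) = mex{0} = 1
G(2) = mex{1,0} = 2
G(3) = mex{2,1} = 0
G(4) = mex{0,2,0} = 1
G(5) = mex{1,0,1} = 2
G(6) = mex{2,1,2,0} = 3
G(7) = mex{3,2,0,1} = 4
G(8) = mex{4,3,1,2} = 0
G(9) = mex{0,4,2,0} = 1
G(10) = mex{1,0,3,1} = 2
G(11) = mex{2,1,4,2} = 0
G(12) = mex{0,2,0,3} = 1
G(13) = mex{1,0,1,4} = 2
G(14) = mex{2,1,2,0} = 3
G(15) = mex{3,2,0,1} = 4
G(16) = mex{4,3,1,2} = 0
G(17) = mex{0,4,2,0} = 1
G(18) = mex{1,0,3,1} = 2
G(19) = mex{2,1,4,2} = 0
G(20) = mex{0,2,0,3} = 1
G(21) = mex{1,0,1,4} = 2
G(22) = mex{2,1,2,0} = 3
G(23) = mex{3,2,0,1} = 4
G(24) = mex{4,3,1,2} = 0
G(25) = mex{0,4,2,0} = 1
G(26) = mex{1,0,3,1} = 2
G(27) = mex{2,1,4,2} = 0
P-positions are exactly the n with G(n) = 0.

0, 3, 8, 11, 16, 19, 24, 27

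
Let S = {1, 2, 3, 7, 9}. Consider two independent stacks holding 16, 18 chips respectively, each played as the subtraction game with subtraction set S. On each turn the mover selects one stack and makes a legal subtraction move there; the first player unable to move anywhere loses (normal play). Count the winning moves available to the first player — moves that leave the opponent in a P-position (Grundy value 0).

2

All stacks use S = {1, 2, 3, 7, 9}:
G(0) = 0
G(1) = mex{0} = 1
G(2) = mex{1,0} = 2
G(3) = mex{2,1,0} = 3
G(4) = mex{3,2,1} = 0
G(5) = mex{0,3,2} = 1
G(6) = mex{1,0,3} = 2
G(7) = mex{2,1,0,0} = 3
G(8) = mex{3,2,1,1} = 0
G(9) = mex{0,3,2,2,0} = 1
G(10) = mex{1,0,3,3,1} = 2
G(11) = mex{2,1,0,0,2} = 3
G(12) = mex{3,2,1,1,3} = 0
G(13) = mex{0,3,2,2,0} = 1
G(14) = mex{1,0,3,3,1} = 2
G(15) = mex{2,1,0,0,2} = 3
G(16) = mex{3,2,1,1,3} = 0
G(17) = mex{0,3,2,2,0} = 1
G(18) = mex{1,0,3,3,1} = 2
Stack A: G(16) = 0.
Stack B: G(18) = 2.
Combined Grundy value = 0 ⊕ 2 = 2.
A winning move leaves total XOR = 0, i.e. changes one component's Grundy value g to g ⊕ X where X is the current total.
Stack A: need g' = 0⊕2 = 2. Options: 16−1→G=3, 16−2→G=2, 16−3→G=1, 16−7→G=1, 16−9→G=3. Hits: 1.
Stack B: need g' = 2⊕2 = 0. Options: 18−1→G=1, 18−2→G=0, 18−3→G=3, 18−7→G=3, 18−9→G=1. Hits: 1.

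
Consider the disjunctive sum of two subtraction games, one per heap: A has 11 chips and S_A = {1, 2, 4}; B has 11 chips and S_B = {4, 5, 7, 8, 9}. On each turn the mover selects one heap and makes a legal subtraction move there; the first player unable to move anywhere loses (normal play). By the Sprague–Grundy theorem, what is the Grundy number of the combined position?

0

Heap A, S = {1, 2, 4}:
n :  0  1  2  3  4  5  6  7  8  9 10 11
G :  0  1  2  0  1  2  0  1  2  0  1  2
G_A(11) = 2.
Heap B, S = {4, 5, 7, 8, 9}:
n :  0  1  2  3  4  5  6  7  8  9 10 11
G :  0  0  0  0  1  1  1  1  2  2  2  2
G_B(11) = 2.
Combined Grundy value = 2 ⊕ 2 = 0.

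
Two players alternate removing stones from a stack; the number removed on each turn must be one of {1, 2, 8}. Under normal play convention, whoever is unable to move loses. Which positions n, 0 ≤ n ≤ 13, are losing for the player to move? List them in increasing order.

0, 3, 6, 9, 12

G(0) = 0
G(1) = mex{0} = 1
G(2) = mex{1,0} = 2
G(3) = mex{2,1} = 0
G(4) = mex{0,2} = 1
G(5) = mex{1,0} = 2
G(6) = mex{2,1} = 0
G(7) = mex{0,2} = 1
G(8) = mex{1,0,0} = 2
G(9) = mex{2,1,1} = 0
G(10) = mex{0,2,2} = 1
G(11) = mex{1,0,0} = 2
G(12) = mex{2,1,1} = 0
G(13) = mex{0,2,2} = 1
P-positions are exactly the n with G(n) = 0.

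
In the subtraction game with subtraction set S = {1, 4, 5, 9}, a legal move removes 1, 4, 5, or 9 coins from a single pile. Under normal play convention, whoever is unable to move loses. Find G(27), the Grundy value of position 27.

G(0) = 0
G(1) = mex{0} = 1
G(2) = mex{1} = 0
G(3) = mex{0} = 1
G(4) = mex{1,0} = 2
G(5) = mex{2,1,0} = 3
G(6) = mex{3,0,1} = 2
G(7) = mex{2,1,0} = 3
G(8) = mex{3,2,1} = 0
G(9) = mex{0,3,2,0} = 1
G(10) = mex{1,2,3,1} = 0
G(11) = mex{0,3,2,0} = 1
G(12) = mex{1,0,3,1} = 2
G(13) = mex{2,1,0,2} = 3
G(14) = mex{3,0,1,3} = 2
G(15) = mex{2,1,0,2} = 3
G(16) = mex{3,2,1,3} = 0
G(17) = mex{0,3,2,0} = 1
G(18) = mex{1,2,3,1} = 0
G(19) = mex{0,3,2,0} = 1
G(20) = mex{1,0,3,1} = 2
G(21) = mex{2,1,0,2} = 3
G(22) = mex{3,0,1,3} = 2
G(23) = mex{2,1,0,2} = 3
G(24) = mex{3,2,1,3} = 0
G(25) = mex{0,3,2,0} = 1
G(26) = mex{1,2,3,1} = 0
G(27) = mex{0,3,2,0} = 1

1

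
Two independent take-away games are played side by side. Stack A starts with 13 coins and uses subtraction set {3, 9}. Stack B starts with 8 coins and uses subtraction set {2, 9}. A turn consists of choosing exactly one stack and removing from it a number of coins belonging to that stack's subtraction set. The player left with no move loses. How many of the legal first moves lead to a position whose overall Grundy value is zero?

Stack A, S = {3, 9}:
G(0) = 0
G(1) = mex{} = 0
G(2) = mex{} = 0
G(3) = mex{0} = 1
G(4) = mex{0} = 1
G(5) = mex{0} = 1
G(6) = mex{1} = 0
G(7) = mex{1} = 0
G(8) = mex{1} = 0
G(9) = mex{0,0} = 1
G(10) = mex{0,0} = 1
G(11) = mex{0,0} = 1
G(12) = mex{1,1} = 0
G(13) = mex{1,1} = 0
G_A(13) = 0.
Stack B, S = {2, 9}:
G(0) = 0
G(1) = mex{} = 0
G(2) = mex{0} = 1
G(3) = mex{0} = 1
G(4) = mex{1} = 0
G(5) = mex{1} = 0
G(6) = mex{0} = 1
G(7) = mex{0} = 1
G(8) = mex{1} = 0
G_B(8) = 0.
Combined Grundy value = 0 ⊕ 0 = 0.
A winning move leaves total XOR = 0, i.e. changes one component's Grundy value g to g ⊕ X where X is the current total.
Stack A: target g' = 0⊕0 = 0, but every legal move changes the Grundy value (mex property), so 0 moves.
Stack B: target g' = 0⊕0 = 0, but every legal move changes the Grundy value (mex property), so 0 moves.

0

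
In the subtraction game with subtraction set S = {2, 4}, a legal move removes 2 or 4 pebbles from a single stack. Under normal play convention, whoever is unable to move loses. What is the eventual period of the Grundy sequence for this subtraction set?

n :  0  1  2  3  4  5  6  7  8  9 10 11 12 13 14
G :  0  0  1  1  2  2  0  0  1  1  2  2  0  0  1
G(n+6) = G(n) holds for n = 0,…,3 (a full window of length max(S) = 4), so the sequence is purely periodic with period 6.

6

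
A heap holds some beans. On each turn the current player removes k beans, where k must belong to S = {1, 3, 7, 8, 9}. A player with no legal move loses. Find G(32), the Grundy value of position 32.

0

n :  0  1  2  3  4  5  6  7  8  9 10 11 12 13 14 15 16 17 18 19 20 21 22 23 24 25 26 27 28 29 30 31 32
G :  0  1  0  1  0  1  0  1  2  3  2  3  2  3  2  3  0  1  0  1  0  1  0  1  2  3  2  3  2  3  2  3  0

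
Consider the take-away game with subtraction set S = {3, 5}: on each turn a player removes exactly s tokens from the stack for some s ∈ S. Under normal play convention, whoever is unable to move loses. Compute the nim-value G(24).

G(0) = 0
G(1) = mex{} = 0
G(2) = mex{} = 0
G(3) = mex{0} = 1
G(4) = mex{0} = 1
G(5) = mex{0,0} = 1
G(6) = mex{1,0} = 2
G(7) = mex{1,0} = 2
G(8) = mex{1,1} = 0
G(9) = mex{2,1} = 0
G(10) = mex{2,1} = 0
G(11) = mex{0,2} = 1
G(12) = mex{0,2} = 1
G(13) = mex{0,0} = 1
G(14) = mex{1,0} = 2
G(15) = mex{1,0} = 2
G(16) = mex{1,1} = 0
G(17) = mex{2,1} = 0
G(18) = mex{2,1} = 0
G(19) = mex{0,2} = 1
G(20) = mex{0,2} = 1
G(21) = mex{0,0} = 1
G(22) = mex{1,0} = 2
G(23) = mex{1,0} = 2
G(24) = mex{1,1} = 0

0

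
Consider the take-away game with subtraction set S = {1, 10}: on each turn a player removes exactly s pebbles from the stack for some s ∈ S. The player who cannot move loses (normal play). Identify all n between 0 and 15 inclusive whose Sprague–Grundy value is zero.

G(0) = 0
G(1) = mex{0} = 1
G(2) = mex{1} = 0
G(3) = mex{0} = 1
G(4) = mex{1} = 0
G(5) = mex{0} = 1
G(6) = mex{1} = 0
G(7) = mex{0} = 1
G(8) = mex{1} = 0
G(9) = mex{0} = 1
G(10) = mex{1,0} = 2
G(11) = mex{2,1} = 0
G(12) = mex{0,0} = 1
G(13) = mex{1,1} = 0
G(14) = mex{0,0} = 1
G(15) = mex{1,1} = 0
P-positions are exactly the n with G(n) = 0.

0, 2, 4, 6, 8, 11, 13, 15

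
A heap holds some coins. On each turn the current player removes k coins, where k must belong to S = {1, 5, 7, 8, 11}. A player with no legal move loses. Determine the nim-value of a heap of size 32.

n :  0  1  2  3  4  5  6  7  8  9 10 11 12 13 14 15 16 17 18 19 20 21 22 23 24 25 26 27 28 29 30 31 32
G :  0  1  0  1  0  1  0  1  2  3  2  3  2  3  2  3  0  1  0  1  0  1  0  1  2  3  2  3  2  3  2  3  0

0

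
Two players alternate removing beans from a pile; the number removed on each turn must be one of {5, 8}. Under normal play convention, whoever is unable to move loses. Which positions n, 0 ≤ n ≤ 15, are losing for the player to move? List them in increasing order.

n :  0  1  2  3  4  5  6  7  8  9 10 11 12 13 14 15
G :  0  0  0  0  0  1  1  1  1  1  2  2  2  0  0  0
P-positions are exactly the n with G(n) = 0.

0, 1, 2, 3, 4, 13, 14, 15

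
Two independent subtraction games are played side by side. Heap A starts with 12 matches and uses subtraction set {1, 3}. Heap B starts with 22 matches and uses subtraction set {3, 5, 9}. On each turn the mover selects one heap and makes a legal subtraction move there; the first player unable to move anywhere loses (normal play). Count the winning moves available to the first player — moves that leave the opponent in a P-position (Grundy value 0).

Heap A, S = {1, 3}:
n :  0  1  2  3  4  5  6  7  8  9 10 11 12
G :  0  1  0  1  0  1  0  1  0  1  0  1  0
G_A(12) = 0.
Heap B, S = {3, 5, 9}:
G(0) = 0
G(1) = mex{} = 0
G(2) = mex{} = 0
G(3) = mex{0} = 1
G(4) = mex{0} = 1
G(5) = mex{0,0} = 1
G(6) = mex{1,0} = 2
G(7) = mex{1,0} = 2
G(8) = mex{1,1} = 0
G(9) = mex{2,1,0} = 3
G(10) = mex{2,1,0} = 3
G(11) = mex{0,2,0} = 1
G(12) = mex{3,2,1} = 0
G(13) = mex{3,0,1} = 2
G(14) = mex{1,3,1} = 0
G(15) = mex{0,3,2} = 1
G(16) = mex{2,1,2} = 0
G(17) = mex{0,0,0} = 1
G(18) = mex{1,2,3} = 0
G(19) = mex{0,0,3} = 1
G(20) = mex{1,1,1} = 0
G(21) = mex{0,0,0} = 1
G(22) = mex{1,1,2} = 0
G_B(22) = 0.
Combined Grundy value = 0 ⊕ 0 = 0.
A winning move leaves total XOR = 0, i.e. changes one component's Grundy value g to g ⊕ X where X is the current total.
Heap A: target g' = 0⊕0 = 0, but every legal move changes the Grundy value (mex property), so 0 moves.
Heap B: target g' = 0⊕0 = 0, but every legal move changes the Grundy value (mex property), so 0 moves.

0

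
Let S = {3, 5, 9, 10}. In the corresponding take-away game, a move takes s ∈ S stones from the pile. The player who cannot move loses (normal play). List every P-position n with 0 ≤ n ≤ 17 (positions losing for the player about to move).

n :  0  1  2  3  4  5  6  7  8  9 10 11 12 13 14 15 16 17
G :  0  0  0  1  1  1  2  2  0  3  3  1  4  2  0  0  0  1
P-positions are exactly the n with G(n) = 0.

0, 1, 2, 8, 14, 15, 16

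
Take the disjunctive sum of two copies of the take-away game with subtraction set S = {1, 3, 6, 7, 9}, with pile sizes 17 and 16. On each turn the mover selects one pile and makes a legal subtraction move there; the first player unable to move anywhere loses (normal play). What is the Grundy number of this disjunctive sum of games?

All piles use S = {1, 3, 6, 7, 9}:
n :  0  1  2  3  4  5  6  7  8  9 10 11 12 13 14 15 16 17
G :  0  1  0  1  0  1  2  3  2  3  2  3  0  1  0  1  0  1
Pile A: G(17) = 1.
Pile B: G(16) = 0.
Combined Grundy value = 1 ⊕ 0 = 1.

1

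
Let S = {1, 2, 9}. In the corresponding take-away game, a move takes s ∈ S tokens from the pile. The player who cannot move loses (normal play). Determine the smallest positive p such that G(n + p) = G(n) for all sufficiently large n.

10

G(0) = 0
G(1) = mex{0} = 1
G(2) = mex{1,0} = 2
G(3) = mex{2,1} = 0
G(4) = mex{0,2} = 1
G(5) = mex{1,0} = 2
G(6) = mex{2,1} = 0
G(7) = mex{0,2} = 1
G(8) = mex{1,0} = 2
G(9) = mex{2,1,0} = 3
G(10) = mex{3,2,1} = 0
G(11) = mex{0,3,2} = 1
G(12) = mex{1,0,0} = 2
G(13) = mex{2,1,1} = 0
G(14) = mex{0,2,2} = 1
G(15) = mex{1,0,0} = 2
G(16) = mex{2,1,1} = 0
G(17) = mex{0,2,2} = 1
G(18) = mex{1,0,3} = 2
G(19) = mex{2,1,0} = 3
G(20) = mex{3,2,1} = 0
G(21) = mex{0,3,2} = 1
G(n+10) = G(n) holds for n = 0,…,8 (a full window of length max(S) = 9), so the sequence is purely periodic with period 10.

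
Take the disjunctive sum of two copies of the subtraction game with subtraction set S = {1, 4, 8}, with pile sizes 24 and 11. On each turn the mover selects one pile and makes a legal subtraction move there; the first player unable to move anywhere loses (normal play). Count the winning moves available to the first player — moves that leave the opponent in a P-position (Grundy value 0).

All piles use S = {1, 4, 8}:
G(0) = 0
G(1) = mex{0} = 1
G(2) = mex{1} = 0
G(3) = mex{0} = 1
G(4) = mex{1,0} = 2
G(5) = mex{2,1} = 0
G(6) = mex{0,0} = 1
G(7) = mex{1,1} = 0
G(8) = mex{0,2,0} = 1
G(9) = mex{1,0,1} = 2
G(10) = mex{2,1,0} = 3
G(11) = mex{3,0,1} = 2
G(12) = mex{2,1,2} = 0
G(13) = mex{0,2,0} = 1
G(14) = mex{1,3,1} = 0
G(15) = mex{0,2,0} = 1
G(16) = mex{1,0,1} = 2
G(17) = mex{2,1,2} = 0
G(18) = mex{0,0,3} = 1
G(19) = mex{1,1,2} = 0
G(20) = mex{0,2,0} = 1
G(21) = mex{1,0,1} = 2
G(22) = mex{2,1,0} = 3
G(23) = mex{3,0,1} = 2
G(24) = mex{2,1,2} = 0
Pile A: G(24) = 0.
Pile B: G(11) = 2.
Combined Grundy value = 0 ⊕ 2 = 2.
A winning move leaves total XOR = 0, i.e. changes one component's Grundy value g to g ⊕ X where X is the current total.
Pile A: need g' = 0⊕2 = 2. Options: 24−1→G=2, 24−4→G=1, 24−8→G=2. Hits: 2.
Pile B: need g' = 2⊕2 = 0. Options: 11−1→G=3, 11−4→G=0, 11−8→G=1. Hits: 1.

3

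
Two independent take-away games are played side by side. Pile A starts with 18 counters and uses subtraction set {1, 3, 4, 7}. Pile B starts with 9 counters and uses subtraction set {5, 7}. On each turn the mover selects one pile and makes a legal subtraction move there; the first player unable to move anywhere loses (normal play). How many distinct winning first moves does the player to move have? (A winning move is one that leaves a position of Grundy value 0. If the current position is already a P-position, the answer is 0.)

Pile A, S = {1, 3, 4, 7}:
n :  0  1  2  3  4  5  6  7  8  9 10 11 12 13 14 15 16 17 18
G :  0  1  0  1  2  3  2  3  0  1  0  1  2  3  2  3  0  1  0
G_A(18) = 0.
Pile B, S = {5, 7}:
G(0) = 0
G(1) = mex{} = 0
G(2) = mex{} = 0
G(3) = mex{} = 0
G(4) = mex{} = 0
G(5) = mex{0} = 1
G(6) = mex{0} = 1
G(7) = mex{0,0} = 1
G(8) = mex{0,0} = 1
G(9) = mex{0,0} = 1
G_B(9) = 1.
Combined Grundy value = 0 ⊕ 1 = 1.
A winning move leaves total XOR = 0, i.e. changes one component's Grundy value g to g ⊕ X where X is the current total.
Pile A: need g' = 0⊕1 = 1. Options: 18−1→G=1, 18−3→G=3, 18−4→G=2, 18−7→G=1. Hits: 2.
Pile B: need g' = 1⊕1 = 0. Options: 9−5→G=0, 9−7→G=0. Hits: 2.

4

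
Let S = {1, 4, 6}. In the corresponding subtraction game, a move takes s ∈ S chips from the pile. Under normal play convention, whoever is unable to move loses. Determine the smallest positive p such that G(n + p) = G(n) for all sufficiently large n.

5

n :  0  1  2  3  4  5  6  7  8  9 10 11 12 13 14
G :  0  1  0  1  2  0  1  0  1  2  0  1  0  1  2
G(n+5) = G(n) holds for n = 0,…,5 (a full window of length max(S) = 6), so the sequence is purely periodic with period 5.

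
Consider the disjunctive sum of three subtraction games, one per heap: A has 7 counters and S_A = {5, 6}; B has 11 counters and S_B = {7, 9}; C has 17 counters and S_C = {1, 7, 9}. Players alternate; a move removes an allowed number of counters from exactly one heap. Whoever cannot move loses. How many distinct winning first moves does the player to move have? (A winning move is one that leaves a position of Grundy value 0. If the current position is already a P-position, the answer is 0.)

Heap A, S = {5, 6}:
n : 0 1 2 3 4 5 6 7
G : 0 0 0 0 0 1 1 1
G_A(7) = 1.
Heap B, S = {7, 9}:
G(0) = 0
G(1) = mex{} = 0
G(2) = mex{} = 0
G(3) = mex{} = 0
G(4) = mex{} = 0
G(5) = mex{} = 0
G(6) = mex{} = 0
G(7) = mex{0} = 1
G(8) = mex{0} = 1
G(9) = mex{0,0} = 1
G(10) = mex{0,0} = 1
G(11) = mex{0,0} = 1
G_B(11) = 1.
Heap C, S = {1, 7, 9}:
n :  0  1  2  3  4  5  6  7  8  9 10 11 12 13 14 15 16 17
G :  0  1  0  1  0  1  0  1  0  1  0  1  0  1  0  1  0  1
G_C(17) = 1.
Combined Grundy value = 1 ⊕ 1 ⊕ 1 = 1.
A winning move leaves total XOR = 0, i.e. changes one component's Grundy value g to g ⊕ X where X is the current total.
Heap A: need g' = 1⊕1 = 0. Options: 7−5→G=0, 7−6→G=0. Hits: 2.
Heap B: need g' = 1⊕1 = 0. Options: 11−7→G=0, 11−9→G=0. Hits: 2.
Heap C: need g' = 1⊕1 = 0. Options: 17−1→G=0, 17−7→G=0, 17−9→G=0. Hits: 3.

7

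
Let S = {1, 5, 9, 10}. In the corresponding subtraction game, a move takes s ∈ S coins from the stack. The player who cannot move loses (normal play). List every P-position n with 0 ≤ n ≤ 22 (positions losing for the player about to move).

n :  0  1  2  3  4  5  6  7  8  9 10 11 12 13 14 15 16 17 18 19 20 21 22
G :  0  1  0  1  0  1  0  1  0  1  2  3  2  3  2  3  2  3  2  0  1  0  1
P-positions are exactly the n with G(n) = 0.

0, 2, 4, 6, 8, 19, 21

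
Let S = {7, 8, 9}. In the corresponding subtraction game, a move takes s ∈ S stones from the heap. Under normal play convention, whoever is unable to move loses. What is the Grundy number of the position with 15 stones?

n :  0  1  2  3  4  5  6  7  8  9 10 11 12 13 14 15
G :  0  0  0  0  0  0  0  1  1  1  1  1  1  1  2  2

2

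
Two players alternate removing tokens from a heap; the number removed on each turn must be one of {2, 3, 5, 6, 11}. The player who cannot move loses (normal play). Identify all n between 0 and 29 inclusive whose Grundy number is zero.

n :  0  1  2  3  4  5  6  7  8  9 10 11 12 13 14 15 16 17 18 19 20 21 22 23 24 25 26 27 28 29
G :  0  0  1  1  2  2  3  3  0  0  1  1  2  2  3  3  0  0  1  1  2  2  3  3  0  0  1  1  2  2
P-positions are exactly the n with G(n) = 0.

0, 1, 8, 9, 16, 17, 24, 25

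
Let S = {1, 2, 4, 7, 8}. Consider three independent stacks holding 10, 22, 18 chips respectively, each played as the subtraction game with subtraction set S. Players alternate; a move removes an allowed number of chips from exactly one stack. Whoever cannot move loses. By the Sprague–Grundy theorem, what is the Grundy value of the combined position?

All stacks use S = {1, 2, 4, 7, 8}:
n :  0  1  2  3  4  5  6  7  8  9 10 11 12 13 14 15 16 17 18 19 20 21 22
G :  0  1  2  0  1  2  0  1  2  0  1  2  0  1  2  0  1  2  0  1  2  0  1
Stack A: G(10) = 1.
Stack B: G(22) = 1.
Stack C: G(18) = 0.
Combined Grundy value = 1 ⊕ 1 ⊕ 0 = 0.

0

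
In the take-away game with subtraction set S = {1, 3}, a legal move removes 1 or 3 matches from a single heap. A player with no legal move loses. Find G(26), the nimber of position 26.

n :  0  1  2  3  4  5  6  7  8  9 10 11 12 13 14 15 16 17 18 19 20 21 22 23 24 25 26
G :  0  1  0  1  0  1  0  1  0  1  0  1  0  1  0  1  0  1  0  1  0  1  0  1  0  1  0

0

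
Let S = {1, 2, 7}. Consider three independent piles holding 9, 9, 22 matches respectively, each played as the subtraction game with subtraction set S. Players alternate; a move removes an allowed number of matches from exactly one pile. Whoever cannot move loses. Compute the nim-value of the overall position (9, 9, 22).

All piles use S = {1, 2, 7}:
G(0) = 0
G(1) = mex{0} = 1
G(2) = mex{1,0} = 2
G(3) = mex{2,1} = 0
G(4) = mex{0,2} = 1
G(5) = mex{1,0} = 2
G(6) = mex{2,1} = 0
G(7) = mex{0,2,0} = 1
G(8) = mex{1,0,1} = 2
G(9) = mex{2,1,2} = 0
G(10) = mex{0,2,0} = 1
G(11) = mex{1,0,1} = 2
G(12) = mex{2,1,2} = 0
G(13) = mex{0,2,0} = 1
G(14) = mex{1,0,1} = 2
G(15) = mex{2,1,2} = 0
G(16) = mex{0,2,0} = 1
G(17) = mex{1,0,1} = 2
G(18) = mex{2,1,2} = 0
G(19) = mex{0,2,0} = 1
G(20) = mex{1,0,1} = 2
G(21) = mex{2,1,2} = 0
G(22) = mex{0,2,0} = 1
Pile A: G(9) = 0.
Pile B: G(9) = 0.
Pile C: G(22) = 1.
Combined Grundy value = 0 ⊕ 0 ⊕ 1 = 1.

1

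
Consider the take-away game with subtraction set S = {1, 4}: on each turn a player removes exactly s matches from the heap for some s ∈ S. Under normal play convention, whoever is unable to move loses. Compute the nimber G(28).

n :  0  1  2  3  4  5  6  7  8  9 10 11 12 13 14 15 16 17 18 19 20 21 22 23 24 25 26 27 28
G :  0  1  0  1  2  0  1  0  1  2  0  1  0  1  2  0  1  0  1  2  0  1  0  1  2  0  1  0  1

1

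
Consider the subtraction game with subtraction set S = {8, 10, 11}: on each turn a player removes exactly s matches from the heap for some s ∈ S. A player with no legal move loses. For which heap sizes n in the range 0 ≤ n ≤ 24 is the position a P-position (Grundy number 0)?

0, 1, 2, 3, 4, 5, 6, 7, 19, 20, 21, 22, 23, 24

n :  0  1  2  3  4  5  6  7  8  9 10 11 12 13 14 15 16 17 18 19 20 21 22 23 24
G :  0  0  0  0  0  0  0  0  1  1  1  1  1  1  1  1  2  2  2  0  0  0  0  0  0
P-positions are exactly the n with G(n) = 0.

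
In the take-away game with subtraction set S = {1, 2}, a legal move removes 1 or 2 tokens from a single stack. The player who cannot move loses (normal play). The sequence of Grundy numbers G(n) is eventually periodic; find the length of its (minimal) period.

n :  0  1  2  3  4  5  6  7  8  9 10 11 12 13 14
G :  0  1  2  0  1  2  0  1  2  0  1  2  0  1  2
G(n+3) = G(n) holds for n = 0,…,1 (a full window of length max(S) = 2), so the sequence is purely periodic with period 3.

3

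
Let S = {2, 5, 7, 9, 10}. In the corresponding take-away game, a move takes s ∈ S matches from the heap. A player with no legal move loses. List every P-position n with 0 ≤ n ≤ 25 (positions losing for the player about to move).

0, 1, 4, 12, 15, 16

n :  0  1  2  3  4  5  6  7  8  9 10 11 12 13 14 15 16 17 18 19 20 21 22 23 24 25
G :  0  0  1  1  0  2  1  3  2  2  3  3  0  4  1  0  0  1  1  4  2  2  3  3  2  4
P-positions are exactly the n with G(n) = 0.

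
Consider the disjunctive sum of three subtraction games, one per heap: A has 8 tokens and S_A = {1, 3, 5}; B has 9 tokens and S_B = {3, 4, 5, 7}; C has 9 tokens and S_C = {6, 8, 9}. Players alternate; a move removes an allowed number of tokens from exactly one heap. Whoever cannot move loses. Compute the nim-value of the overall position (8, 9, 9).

Heap A, S = {1, 3, 5}:
n : 0 1 2 3 4 5 6 7 8
G : 0 1 0 1 0 1 0 1 0
G_A(8) = 0.
Heap B, S = {3, 4, 5, 7}:
G(0) = 0
G(1) = mex{} = 0
G(2) = mex{} = 0
G(3) = mex{0} = 1
G(4) = mex{0,0} = 1
G(5) = mex{0,0,0} = 1
G(6) = mex{1,0,0} = 2
G(7) = mex{1,1,0,0} = 2
G(8) = mex{1,1,1,0} = 2
G(9) = mex{2,1,1,0} = 3
G_B(9) = 3.
Heap C, S = {6, 8, 9}:
n : 0 1 2 3 4 5 6 7 8 9
G : 0 0 0 0 0 0 1 1 1 1
G_C(9) = 1.
Combined Grundy value = 0 ⊕ 3 ⊕ 1 = 2.

2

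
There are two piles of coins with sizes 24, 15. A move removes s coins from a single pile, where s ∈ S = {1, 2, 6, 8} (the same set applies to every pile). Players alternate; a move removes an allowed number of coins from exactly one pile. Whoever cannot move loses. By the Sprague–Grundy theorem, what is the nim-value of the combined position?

All piles use S = {1, 2, 6, 8}:
n :  0  1  2  3  4  5  6  7  8  9 10 11 12 13 14 15 16 17 18 19 20 21 22 23 24
G :  0  1  2  0  1  2  3  0  1  2  0  1  2  3  0  1  2  0  1  2  3  0  1  2  0
Pile A: G(24) = 0.
Pile B: G(15) = 1.
Combined Grundy value = 0 ⊕ 1 = 1.

1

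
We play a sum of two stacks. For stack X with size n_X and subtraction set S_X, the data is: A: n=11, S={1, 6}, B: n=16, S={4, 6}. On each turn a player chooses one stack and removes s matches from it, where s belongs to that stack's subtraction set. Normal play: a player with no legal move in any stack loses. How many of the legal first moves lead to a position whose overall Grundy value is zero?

4

Stack A, S = {1, 6}:
G(0) = 0
G(1) = mex{0} = 1
G(2) = mex{1} = 0
G(3) = mex{0} = 1
G(4) = mex{1} = 0
G(5) = mex{0} = 1
G(6) = mex{1,0} = 2
G(7) = mex{2,1} = 0
G(8) = mex{0,0} = 1
G(9) = mex{1,1} = 0
G(10) = mex{0,0} = 1
G(11) = mex{1,1} = 0
G_A(11) = 0.
Stack B, S = {4, 6}:
n :  0  1  2  3  4  5  6  7  8  9 10 11 12 13 14 15 16
G :  0  0  0  0  1  1  1  1  2  2  0  0  0  0  1  1  1
G_B(16) = 1.
Combined Grundy value = 0 ⊕ 1 = 1.
A winning move leaves total XOR = 0, i.e. changes one component's Grundy value g to g ⊕ X where X is the current total.
Stack A: need g' = 0⊕1 = 1. Options: 11−1→G=1, 11−6→G=1. Hits: 2.
Stack B: need g' = 1⊕1 = 0. Options: 16−4→G=0, 16−6→G=0. Hits: 2.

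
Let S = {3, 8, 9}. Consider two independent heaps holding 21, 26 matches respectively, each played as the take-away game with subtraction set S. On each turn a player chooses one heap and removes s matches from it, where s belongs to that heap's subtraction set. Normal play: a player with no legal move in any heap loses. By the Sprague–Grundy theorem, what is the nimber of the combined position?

0

All heaps use S = {3, 8, 9}:
G(0) = 0
G(1) = mex{} = 0
G(2) = mex{} = 0
G(3) = mex{0} = 1
G(4) = mex{0} = 1
G(5) = mex{0} = 1
G(6) = mex{1} = 0
G(7) = mex{1} = 0
G(8) = mex{1,0} = 2
G(9) = mex{0,0,0} = 1
G(10) = mex{0,0,0} = 1
G(11) = mex{2,1,0} = 3
G(12) = mex{1,1,1} = 0
G(13) = mex{1,1,1} = 0
G(14) = mex{3,0,1} = 2
G(15) = mex{0,0,0} = 1
G(16) = mex{0,2,0} = 1
G(17) = mex{2,1,2} = 0
G(18) = mex{1,1,1} = 0
G(19) = mex{1,3,1} = 0
G(20) = mex{0,0,3} = 1
G(21) = mex{0,0,0} = 1
G(22) = mex{0,2,0} = 1
G(23) = mex{1,1,2} = 0
G(24) = mex{1,1,1} = 0
G(25) = mex{1,0,1} = 2
G(26) = mex{0,0,0} = 1
Heap A: G(21) = 1.
Heap B: G(26) = 1.
Combined Grundy value = 1 ⊕ 1 = 0.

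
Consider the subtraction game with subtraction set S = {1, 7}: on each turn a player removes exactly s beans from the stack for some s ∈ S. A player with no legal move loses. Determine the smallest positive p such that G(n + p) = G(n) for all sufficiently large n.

2

G(0) = 0
G(1) = mex{0} = 1
G(2) = mex{1} = 0
G(3) = mex{0} = 1
G(4) = mex{1} = 0
G(5) = mex{0} = 1
G(6) = mex{1} = 0
G(7) = mex{0,0} = 1
G(8) = mex{1,1} = 0
G(9) = mex{0,0} = 1
G(10) = mex{1,1} = 0
G(11) = mex{0,0} = 1
G(12) = mex{1,1} = 0
G(13) = mex{0,0} = 1
G(14) = mex{1,1} = 0
G(n+2) = G(n) holds for n = 0,…,6 (a full window of length max(S) = 7), so the sequence is purely periodic with period 2.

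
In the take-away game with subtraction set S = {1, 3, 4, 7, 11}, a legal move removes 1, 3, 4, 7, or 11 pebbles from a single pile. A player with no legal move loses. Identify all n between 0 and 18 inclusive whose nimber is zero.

G(0) = 0
G(1) = mex{0} = 1
G(2) = mex{1} = 0
G(3) = mex{0,0} = 1
G(4) = mex{1,1,0} = 2
G(5) = mex{2,0,1} = 3
G(6) = mex{3,1,0} = 2
G(7) = mex{2,2,1,0} = 3
G(8) = mex{3,3,2,1} = 0
G(9) = mex{0,2,3,0} = 1
G(10) = mex{1,3,2,1} = 0
G(11) = mex{0,0,3,2,0} = 1
G(12) = mex{1,1,0,3,1} = 2
G(13) = mex{2,0,1,2,0} = 3
G(14) = mex{3,1,0,3,1} = 2
G(15) = mex{2,2,1,0,2} = 3
G(16) = mex{3,3,2,1,3} = 0
G(17) = mex{0,2,3,0,2} = 1
G(18) = mex{1,3,2,1,3} = 0
P-positions are exactly the n with G(n) = 0.

0, 2, 8, 10, 16, 18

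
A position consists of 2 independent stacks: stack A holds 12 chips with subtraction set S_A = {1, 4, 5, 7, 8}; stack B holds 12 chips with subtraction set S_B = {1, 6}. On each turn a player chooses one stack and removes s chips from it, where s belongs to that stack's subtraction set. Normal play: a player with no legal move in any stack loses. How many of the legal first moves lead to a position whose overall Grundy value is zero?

Stack A, S = {1, 4, 5, 7, 8}:
n :  0  1  2  3  4  5  6  7  8  9 10 11 12
G :  0  1  0  1  2  3  2  3  4  5  4  0  1
G_A(12) = 1.
Stack B, S = {1, 6}:
G(0) = 0
G(1) = mex{0} = 1
G(2) = mex{1} = 0
G(3) = mex{0} = 1
G(4) = mex{1} = 0
G(5) = mex{0} = 1
G(6) = mex{1,0} = 2
G(7) = mex{2,1} = 0
G(8) = mex{0,0} = 1
G(9) = mex{1,1} = 0
G(10) = mex{0,0} = 1
G(11) = mex{1,1} = 0
G(12) = mex{0,2} = 1
G_B(12) = 1.
Combined Grundy value = 1 ⊕ 1 = 0.
A winning move leaves total XOR = 0, i.e. changes one component's Grundy value g to g ⊕ X where X is the current total.
Stack A: target g' = 1⊕0 = 1, but every legal move changes the Grundy value (mex property), so 0 moves.
Stack B: target g' = 1⊕0 = 1, but every legal move changes the Grundy value (mex property), so 0 moves.

0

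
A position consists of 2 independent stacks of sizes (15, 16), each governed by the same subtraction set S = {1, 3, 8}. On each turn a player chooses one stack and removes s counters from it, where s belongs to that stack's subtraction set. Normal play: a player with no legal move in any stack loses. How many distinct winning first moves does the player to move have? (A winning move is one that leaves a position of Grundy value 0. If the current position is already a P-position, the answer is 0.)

5

All stacks use S = {1, 3, 8}:
n :  0  1  2  3  4  5  6  7  8  9 10 11 12 13 14 15 16
G :  0  1  0  1  0  1  0  1  2  3  2  0  1  0  1  0  1
Stack A: G(15) = 0.
Stack B: G(16) = 1.
Combined Grundy value = 0 ⊕ 1 = 1.
A winning move leaves total XOR = 0, i.e. changes one component's Grundy value g to g ⊕ X where X is the current total.
Stack A: need g' = 0⊕1 = 1. Options: 15−1→G=1, 15−3→G=1, 15−8→G=1. Hits: 3.
Stack B: need g' = 1⊕1 = 0. Options: 16−1→G=0, 16−3→G=0, 16−8→G=2. Hits: 2.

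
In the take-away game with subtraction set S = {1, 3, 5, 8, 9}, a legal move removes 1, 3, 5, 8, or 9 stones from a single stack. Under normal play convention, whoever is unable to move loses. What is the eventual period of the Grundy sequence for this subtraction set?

16

G(0) = 0
G(1) = mex{0} = 1
G(2) = mex{1} = 0
G(3) = mex{0,0} = 1
G(4) = mex{1,1} = 0
G(5) = mex{0,0,0} = 1
G(6) = mex{1,1,1} = 0
G(7) = mex{0,0,0} = 1
G(8) = mex{1,1,1,0} = 2
G(9) = mex{2,0,0,1,0} = 3
G(10) = mex{3,1,1,0,1} = 2
G(11) = mex{2,2,0,1,0} = 3
G(12) = mex{3,3,1,0,1} = 2
G(13) = mex{2,2,2,1,0} = 3
G(14) = mex{3,3,3,0,1} = 2
G(15) = mex{2,2,2,1,0} = 3
G(16) = mex{3,3,3,2,1} = 0
G(17) = mex{0,2,2,3,2} = 1
G(18) = mex{1,3,3,2,3} = 0
G(19) = mex{0,0,2,3,2} = 1
G(20) = mex{1,1,3,2,3} = 0
G(21) = mex{0,0,0,3,2} = 1
G(22) = mex{1,1,1,2,3} = 0
G(23) = mex{0,0,0,3,2} = 1
G(24) = mex{1,1,1,0,3} = 2
G(25) = mex{2,0,0,1,0} = 3
G(26) = mex{3,1,1,0,1} = 2
G(27) = mex{2,2,0,1,0} = 3
G(28) = mex{3,3,1,0,1} = 2
G(29) = mex{2,2,2,1,0} = 3
G(30) = mex{3,3,3,0,1} = 2
G(31) = mex{2,2,2,1,0} = 3
G(32) = mex{3,3,3,2,1} = 0
G(33) = mex{0,2,2,3,2} = 1
G(n+16) = G(n) holds for n = 0,…,8 (a full window of length max(S) = 9), so the sequence is purely periodic with period 16.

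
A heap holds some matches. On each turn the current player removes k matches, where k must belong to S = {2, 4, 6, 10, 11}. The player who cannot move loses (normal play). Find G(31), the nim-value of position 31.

3

n :  0  1  2  3  4  5  6  7  8  9 10 11 12 13 14 15 16 17 18 19 20 21 22 23 24 25 26 27 28 29 30 31
G :  0  0  1  1  2  2  3  3  0  0  1  1  2  2  3  3  0  0  1  1  2  2  3  3  0  0  1  1  2  2  3  3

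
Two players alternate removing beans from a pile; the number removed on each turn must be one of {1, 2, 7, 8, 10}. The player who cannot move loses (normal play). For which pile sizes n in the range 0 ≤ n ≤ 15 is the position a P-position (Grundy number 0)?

0, 3, 6, 9, 12, 15

n :  0  1  2  3  4  5  6  7  8  9 10 11 12 13 14 15
G :  0  1  2  0  1  2  0  1  2  0  1  2  0  1  2  0
P-positions are exactly the n with G(n) = 0.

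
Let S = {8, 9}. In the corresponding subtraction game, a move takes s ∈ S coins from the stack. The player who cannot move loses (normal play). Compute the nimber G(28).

1

G(0) = 0
G(1) = mex{} = 0
G(2) = mex{} = 0
G(3) = mex{} = 0
G(4) = mex{} = 0
G(5) = mex{} = 0
G(6) = mex{} = 0
G(7) = mex{} = 0
G(8) = mex{0} = 1
G(9) = mex{0,0} = 1
G(10) = mex{0,0} = 1
G(11) = mex{0,0} = 1
G(12) = mex{0,0} = 1
G(13) = mex{0,0} = 1
G(14) = mex{0,0} = 1
G(15) = mex{0,0} = 1
G(16) = mex{1,0} = 2
G(17) = mex{1,1} = 0
G(18) = mex{1,1} = 0
G(19) = mex{1,1} = 0
G(20) = mex{1,1} = 0
G(21) = mex{1,1} = 0
G(22) = mex{1,1} = 0
G(23) = mex{1,1} = 0
G(24) = mex{2,1} = 0
G(25) = mex{0,2} = 1
G(26) = mex{0,0} = 1
G(27) = mex{0,0} = 1
G(28) = mex{0,0} = 1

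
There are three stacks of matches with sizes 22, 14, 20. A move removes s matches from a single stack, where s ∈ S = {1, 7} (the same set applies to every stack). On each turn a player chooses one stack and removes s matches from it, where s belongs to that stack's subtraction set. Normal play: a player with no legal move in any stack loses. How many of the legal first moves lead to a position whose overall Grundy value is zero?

0

All stacks use S = {1, 7}:
n :  0  1  2  3  4  5  6  7  8  9 10 11 12 13 14 15 16 17 18 19 20 21 22
G :  0  1  0  1  0  1  0  1  0  1  0  1  0  1  0  1  0  1  0  1  0  1  0
Stack A: G(22) = 0.
Stack B: G(14) = 0.
Stack C: G(20) = 0.
Combined Grundy value = 0 ⊕ 0 ⊕ 0 = 0.
A winning move leaves total XOR = 0, i.e. changes one component's Grundy value g to g ⊕ X where X is the current total.
Stack A: target g' = 0⊕0 = 0, but every legal move changes the Grundy value (mex property), so 0 moves.
Stack B: target g' = 0⊕0 = 0, but every legal move changes the Grundy value (mex property), so 0 moves.
Stack C: target g' = 0⊕0 = 0, but every legal move changes the Grundy value (mex property), so 0 moves.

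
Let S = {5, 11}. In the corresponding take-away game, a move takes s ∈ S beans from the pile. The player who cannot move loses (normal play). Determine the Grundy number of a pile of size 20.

0

G(0) = 0
G(1) = mex{} = 0
G(2) = mex{} = 0
G(3) = mex{} = 0
G(4) = mex{} = 0
G(5) = mex{0} = 1
G(6) = mex{0} = 1
G(7) = mex{0} = 1
G(8) = mex{0} = 1
G(9) = mex{0} = 1
G(10) = mex{1} = 0
G(11) = mex{1,0} = 2
G(12) = mex{1,0} = 2
G(13) = mex{1,0} = 2
G(14) = mex{1,0} = 2
G(15) = mex{0,0} = 1
G(16) = mex{2,1} = 0
G(17) = mex{2,1} = 0
G(18) = mex{2,1} = 0
G(19) = mex{2,1} = 0
G(20) = mex{1,1} = 0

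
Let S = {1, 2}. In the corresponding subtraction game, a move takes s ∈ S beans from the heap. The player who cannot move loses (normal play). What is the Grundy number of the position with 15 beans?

0

G(0) = 0
G(1) = mex{0} = 1
G(2) = mex{1,0} = 2
G(3) = mex{2,1} = 0
G(4) = mex{0,2} = 1
G(5) = mex{1,0} = 2
G(6) = mex{2,1} = 0
G(7) = mex{0,2} = 1
G(8) = mex{1,0} = 2
G(9) = mex{2,1} = 0
G(10) = mex{0,2} = 1
G(11) = mex{1,0} = 2
G(12) = mex{2,1} = 0
G(13) = mex{0,2} = 1
G(14) = mex{1,0} = 2
G(15) = mex{2,1} = 0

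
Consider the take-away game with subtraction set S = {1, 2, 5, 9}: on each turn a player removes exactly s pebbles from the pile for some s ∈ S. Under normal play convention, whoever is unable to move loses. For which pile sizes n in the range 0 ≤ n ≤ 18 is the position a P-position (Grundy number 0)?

G(0) = 0
G(1) = mex{0} = 1
G(2) = mex{1,0} = 2
G(3) = mex{2,1} = 0
G(4) = mex{0,2} = 1
G(5) = mex{1,0,0} = 2
G(6) = mex{2,1,1} = 0
G(7) = mex{0,2,2} = 1
G(8) = mex{1,0,0} = 2
G(9) = mex{2,1,1,0} = 3
G(10) = mex{3,2,2,1} = 0
G(11) = mex{0,3,0,2} = 1
G(12) = mex{1,0,1,0} = 2
G(13) = mex{2,1,2,1} = 0
G(14) = mex{0,2,3,2} = 1
G(15) = mex{1,0,0,0} = 2
G(16) = mex{2,1,1,1} = 0
G(17) = mex{0,2,2,2} = 1
G(18) = mex{1,0,0,3} = 2
P-positions are exactly the n with G(n) = 0.

0, 3, 6, 10, 13, 16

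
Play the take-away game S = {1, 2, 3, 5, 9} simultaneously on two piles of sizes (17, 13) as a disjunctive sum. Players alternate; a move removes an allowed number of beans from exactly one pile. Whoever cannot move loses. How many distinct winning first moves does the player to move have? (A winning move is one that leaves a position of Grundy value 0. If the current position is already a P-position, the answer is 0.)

All piles use S = {1, 2, 3, 5, 9}:
n :  0  1  2  3  4  5  6  7  8  9 10 11 12 13 14 15 16 17
G :  0  1  2  3  0  1  2  3  0  1  2  3  0  1  2  3  0  1
Pile A: G(17) = 1.
Pile B: G(13) = 1.
Combined Grundy value = 1 ⊕ 1 = 0.
A winning move leaves total XOR = 0, i.e. changes one component's Grundy value g to g ⊕ X where X is the current total.
Pile A: target g' = 1⊕0 = 1, but every legal move changes the Grundy value (mex property), so 0 moves.
Pile B: target g' = 1⊕0 = 1, but every legal move changes the Grundy value (mex property), so 0 moves.

0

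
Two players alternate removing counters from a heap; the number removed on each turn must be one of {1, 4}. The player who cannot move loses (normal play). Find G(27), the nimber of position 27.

0

G(0) = 0
G(1) = mex{0} = 1
G(2) = mex{1} = 0
G(3) = mex{0} = 1
G(4) = mex{1,0} = 2
G(5) = mex{2,1} = 0
G(6) = mex{0,0} = 1
G(7) = mex{1,1} = 0
G(8) = mex{0,2} = 1
G(9) = mex{1,0} = 2
G(10) = mex{2,1} = 0
G(11) = mex{0,0} = 1
G(12) = mex{1,1} = 0
G(13) = mex{0,2} = 1
G(14) = mex{1,0} = 2
G(15) = mex{2,1} = 0
G(16) = mex{0,0} = 1
G(17) = mex{1,1} = 0
G(18) = mex{0,2} = 1
G(19) = mex{1,0} = 2
G(20) = mex{2,1} = 0
G(21) = mex{0,0} = 1
G(22) = mex{1,1} = 0
G(23) = mex{0,2} = 1
G(24) = mex{1,0} = 2
G(25) = mex{2,1} = 0
G(26) = mex{0,0} = 1
G(27) = mex{1,1} = 0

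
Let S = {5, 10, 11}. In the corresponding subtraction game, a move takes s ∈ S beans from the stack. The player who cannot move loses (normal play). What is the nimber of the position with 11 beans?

G(0) = 0
G(1) = mex{} = 0
G(2) = mex{} = 0
G(3) = mex{} = 0
G(4) = mex{} = 0
G(5) = mex{0} = 1
G(6) = mex{0} = 1
G(7) = mex{0} = 1
G(8) = mex{0} = 1
G(9) = mex{0} = 1
G(10) = mex{1,0} = 2
G(11) = mex{1,0,0} = 2

2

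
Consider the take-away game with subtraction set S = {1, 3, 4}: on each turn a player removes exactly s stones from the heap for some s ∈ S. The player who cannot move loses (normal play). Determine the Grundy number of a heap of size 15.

1

G(0) = 0
G(1) = mex{0} = 1
G(2) = mex{1} = 0
G(3) = mex{0,0} = 1
G(4) = mex{1,1,0} = 2
G(5) = mex{2,0,1} = 3
G(6) = mex{3,1,0} = 2
G(7) = mex{2,2,1} = 0
G(8) = mex{0,3,2} = 1
G(9) = mex{1,2,3} = 0
G(10) = mex{0,0,2} = 1
G(11) = mex{1,1,0} = 2
G(12) = mex{2,0,1} = 3
G(13) = mex{3,1,0} = 2
G(14) = mex{2,2,1} = 0
G(15) = mex{0,3,2} = 1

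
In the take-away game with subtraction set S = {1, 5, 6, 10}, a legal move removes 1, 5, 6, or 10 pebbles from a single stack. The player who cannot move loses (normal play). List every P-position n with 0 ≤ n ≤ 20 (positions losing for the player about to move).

0, 2, 4, 11, 13, 15

G(0) = 0
G(1) = mex{0} = 1
G(2) = mex{1} = 0
G(3) = mex{0} = 1
G(4) = mex{1} = 0
G(5) = mex{0,0} = 1
G(6) = mex{1,1,0} = 2
G(7) = mex{2,0,1} = 3
G(8) = mex{3,1,0} = 2
G(9) = mex{2,0,1} = 3
G(10) = mex{3,1,0,0} = 2
G(11) = mex{2,2,1,1} = 0
G(12) = mex{0,3,2,0} = 1
G(13) = mex{1,2,3,1} = 0
G(14) = mex{0,3,2,0} = 1
G(15) = mex{1,2,3,1} = 0
G(16) = mex{0,0,2,2} = 1
G(17) = mex{1,1,0,3} = 2
G(18) = mex{2,0,1,2} = 3
G(19) = mex{3,1,0,3} = 2
G(20) = mex{2,0,1,2} = 3
P-positions are exactly the n with G(n) = 0.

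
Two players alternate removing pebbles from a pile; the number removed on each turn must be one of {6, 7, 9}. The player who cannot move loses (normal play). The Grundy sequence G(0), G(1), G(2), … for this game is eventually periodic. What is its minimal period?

15

n :  0  1  2  3  4  5  6  7  8  9 10 11 12 13 14 15 16 17 18 19 20 21 22 23 24 25 26 27 28 29 30 31
G :  0  0  0  0  0  0  1  1  1  1  1  1  2  2  2  0  0  0  0  0  0  1  1  1  1  1  1  2  2  2  0  0
G(n+15) = G(n) holds for n = 0,…,8 (a full window of length max(S) = 9), so the sequence is purely periodic with period 15.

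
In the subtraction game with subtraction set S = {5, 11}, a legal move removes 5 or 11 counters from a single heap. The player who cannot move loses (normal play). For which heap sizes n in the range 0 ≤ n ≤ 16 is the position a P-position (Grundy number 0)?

G(0) = 0
G(1) = mex{} = 0
G(2) = mex{} = 0
G(3) = mex{} = 0
G(4) = mex{} = 0
G(5) = mex{0} = 1
G(6) = mex{0} = 1
G(7) = mex{0} = 1
G(8) = mex{0} = 1
G(9) = mex{0} = 1
G(10) = mex{1} = 0
G(11) = mex{1,0} = 2
G(12) = mex{1,0} = 2
G(13) = mex{1,0} = 2
G(14) = mex{1,0} = 2
G(15) = mex{0,0} = 1
G(16) = mex{2,1} = 0
P-positions are exactly the n with G(n) = 0.

0, 1, 2, 3, 4, 10, 16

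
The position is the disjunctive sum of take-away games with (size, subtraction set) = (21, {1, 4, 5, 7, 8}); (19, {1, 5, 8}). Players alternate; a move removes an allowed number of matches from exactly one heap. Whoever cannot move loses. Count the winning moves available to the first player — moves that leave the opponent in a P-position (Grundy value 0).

Heap A, S = {1, 4, 5, 7, 8}:
G(0) = 0
G(1) = mex{0} = 1
G(2) = mex{1} = 0
G(3) = mex{0} = 1
G(4) = mex{1,0} = 2
G(5) = mex{2,1,0} = 3
G(6) = mex{3,0,1} = 2
G(7) = mex{2,1,0,0} = 3
G(8) = mex{3,2,1,1,0} = 4
G(9) = mex{4,3,2,0,1} = 5
G(10) = mex{5,2,3,1,0} = 4
G(11) = mex{4,3,2,2,1} = 0
G(12) = mex{0,4,3,3,2} = 1
G(13) = mex{1,5,4,2,3} = 0
G(14) = mex{0,4,5,3,2} = 1
G(15) = mex{1,0,4,4,3} = 2
G(16) = mex{2,1,0,5,4} = 3
G(17) = mex{3,0,1,4,5} = 2
G(18) = mex{2,1,0,0,4} = 3
G(19) = mex{3,2,1,1,0} = 4
G(20) = mex{4,3,2,0,1} = 5
G(21) = mex{5,2,3,1,0} = 4
G_A(21) = 4.
Heap B, S = {1, 5, 8}:
n :  0  1  2  3  4  5  6  7  8  9 10 11 12 13 14 15 16 17 18 19
G :  0  1  0  1  0  1  0  1  2  3  2  3  2  0  1  0  1  0  1  0
G_B(19) = 0.
Combined Grundy value = 4 ⊕ 0 = 4.
A winning move leaves total XOR = 0, i.e. changes one component's Grundy value g to g ⊕ X where X is the current total.
Heap A: need g' = 4⊕4 = 0. Options: 21−1→G=5, 21−4→G=2, 21−5→G=3, 21−7→G=1, 21−8→G=0. Hits: 1.
Heap B: need g' = 0⊕4 = 4. Options: 19−1→G=1, 19−5→G=1, 19−8→G=3. Hits: 0.

1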